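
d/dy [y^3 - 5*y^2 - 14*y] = 3*y^2 - 10*y - 14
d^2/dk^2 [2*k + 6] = 0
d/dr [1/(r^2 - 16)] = -2*r/(r^2 - 16)^2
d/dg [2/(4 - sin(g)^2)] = 4*sin(g)*cos(g)/(sin(g)^2 - 4)^2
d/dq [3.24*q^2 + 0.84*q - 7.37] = 6.48*q + 0.84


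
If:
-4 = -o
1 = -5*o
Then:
No Solution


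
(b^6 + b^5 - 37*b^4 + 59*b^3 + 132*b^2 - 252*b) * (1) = b^6 + b^5 - 37*b^4 + 59*b^3 + 132*b^2 - 252*b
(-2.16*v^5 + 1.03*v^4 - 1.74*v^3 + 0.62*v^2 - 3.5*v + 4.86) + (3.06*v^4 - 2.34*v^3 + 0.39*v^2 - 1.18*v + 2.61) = -2.16*v^5 + 4.09*v^4 - 4.08*v^3 + 1.01*v^2 - 4.68*v + 7.47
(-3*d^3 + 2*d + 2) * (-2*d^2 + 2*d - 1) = 6*d^5 - 6*d^4 - d^3 + 2*d - 2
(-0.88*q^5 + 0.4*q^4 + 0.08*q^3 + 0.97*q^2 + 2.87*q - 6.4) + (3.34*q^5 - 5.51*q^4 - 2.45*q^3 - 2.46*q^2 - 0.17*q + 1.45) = 2.46*q^5 - 5.11*q^4 - 2.37*q^3 - 1.49*q^2 + 2.7*q - 4.95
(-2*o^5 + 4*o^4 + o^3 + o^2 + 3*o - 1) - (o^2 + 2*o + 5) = -2*o^5 + 4*o^4 + o^3 + o - 6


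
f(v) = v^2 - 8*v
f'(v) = 2*v - 8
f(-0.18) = 1.47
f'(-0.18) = -8.36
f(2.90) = -14.79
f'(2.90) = -2.20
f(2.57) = -13.96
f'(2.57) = -2.86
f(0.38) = -2.90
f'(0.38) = -7.24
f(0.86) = -6.14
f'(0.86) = -6.28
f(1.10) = -7.59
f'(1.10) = -5.80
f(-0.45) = 3.80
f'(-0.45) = -8.90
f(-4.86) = 62.50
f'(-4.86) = -17.72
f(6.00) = -12.00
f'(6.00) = 4.00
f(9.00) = 9.00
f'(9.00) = 10.00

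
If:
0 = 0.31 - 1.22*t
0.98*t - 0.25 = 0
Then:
No Solution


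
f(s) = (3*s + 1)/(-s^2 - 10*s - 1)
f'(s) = (2*s + 10)*(3*s + 1)/(-s^2 - 10*s - 1)^2 + 3/(-s^2 - 10*s - 1) = (3*s^2 + 2*s + 7)/(s^4 + 20*s^3 + 102*s^2 + 20*s + 1)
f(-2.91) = -0.39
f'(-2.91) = 0.07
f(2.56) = -0.26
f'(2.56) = 0.03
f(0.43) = -0.42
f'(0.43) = 0.28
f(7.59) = -0.18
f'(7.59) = 0.01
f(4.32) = -0.22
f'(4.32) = 0.02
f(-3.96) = -0.47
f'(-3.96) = 0.09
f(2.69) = -0.26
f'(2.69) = 0.03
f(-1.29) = -0.28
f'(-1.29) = 0.09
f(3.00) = -0.25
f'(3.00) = 0.02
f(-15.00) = 0.58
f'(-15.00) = 0.11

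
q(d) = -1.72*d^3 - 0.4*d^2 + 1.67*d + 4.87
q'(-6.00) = -179.29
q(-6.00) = 351.97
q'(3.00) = -47.17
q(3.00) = -40.16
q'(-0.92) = -1.96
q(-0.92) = 4.33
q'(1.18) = -6.46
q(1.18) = 3.46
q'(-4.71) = -109.03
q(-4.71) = 167.85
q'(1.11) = -5.58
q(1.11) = 3.88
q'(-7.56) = -287.19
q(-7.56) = 712.56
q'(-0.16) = 1.67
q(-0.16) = 4.60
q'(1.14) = -5.95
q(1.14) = 3.71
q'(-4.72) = -109.51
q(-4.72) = 168.94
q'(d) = -5.16*d^2 - 0.8*d + 1.67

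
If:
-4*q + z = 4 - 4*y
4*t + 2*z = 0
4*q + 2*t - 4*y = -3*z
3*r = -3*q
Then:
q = y - 2/3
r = 2/3 - y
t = -2/3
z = 4/3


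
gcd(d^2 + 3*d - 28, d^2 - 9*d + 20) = d - 4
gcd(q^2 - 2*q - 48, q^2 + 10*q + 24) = q + 6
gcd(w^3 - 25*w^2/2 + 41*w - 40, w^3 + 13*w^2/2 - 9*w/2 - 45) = w - 5/2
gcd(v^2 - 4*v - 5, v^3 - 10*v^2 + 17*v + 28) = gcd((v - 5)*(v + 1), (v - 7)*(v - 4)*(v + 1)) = v + 1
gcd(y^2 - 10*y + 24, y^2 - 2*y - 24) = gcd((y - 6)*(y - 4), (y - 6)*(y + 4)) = y - 6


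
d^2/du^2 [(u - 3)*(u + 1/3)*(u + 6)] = 6*u + 20/3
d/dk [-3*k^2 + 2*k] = 2 - 6*k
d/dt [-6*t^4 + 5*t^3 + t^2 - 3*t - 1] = -24*t^3 + 15*t^2 + 2*t - 3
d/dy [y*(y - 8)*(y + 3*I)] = 3*y^2 + y*(-16 + 6*I) - 24*I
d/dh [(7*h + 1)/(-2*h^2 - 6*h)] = (7*h^2 + 2*h + 3)/(2*h^2*(h^2 + 6*h + 9))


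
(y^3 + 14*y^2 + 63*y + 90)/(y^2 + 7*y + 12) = (y^2 + 11*y + 30)/(y + 4)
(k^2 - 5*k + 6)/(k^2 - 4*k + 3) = (k - 2)/(k - 1)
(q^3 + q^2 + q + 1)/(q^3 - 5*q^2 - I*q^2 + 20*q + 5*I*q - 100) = (q^3 + q^2 + q + 1)/(q^3 - q^2*(5 + I) + 5*q*(4 + I) - 100)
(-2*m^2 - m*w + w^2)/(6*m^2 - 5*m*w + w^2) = (m + w)/(-3*m + w)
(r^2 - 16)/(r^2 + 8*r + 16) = (r - 4)/(r + 4)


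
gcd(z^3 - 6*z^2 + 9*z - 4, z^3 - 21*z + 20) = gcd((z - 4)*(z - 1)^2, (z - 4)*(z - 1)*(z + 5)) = z^2 - 5*z + 4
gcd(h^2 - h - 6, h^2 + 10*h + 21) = 1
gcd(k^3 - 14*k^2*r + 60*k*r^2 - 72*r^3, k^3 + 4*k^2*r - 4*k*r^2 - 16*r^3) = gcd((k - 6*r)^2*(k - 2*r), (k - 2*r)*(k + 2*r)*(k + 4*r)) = -k + 2*r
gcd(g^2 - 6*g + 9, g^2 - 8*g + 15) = g - 3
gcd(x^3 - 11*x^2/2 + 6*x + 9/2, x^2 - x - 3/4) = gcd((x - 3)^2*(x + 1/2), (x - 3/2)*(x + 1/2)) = x + 1/2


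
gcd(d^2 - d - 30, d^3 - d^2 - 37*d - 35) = d + 5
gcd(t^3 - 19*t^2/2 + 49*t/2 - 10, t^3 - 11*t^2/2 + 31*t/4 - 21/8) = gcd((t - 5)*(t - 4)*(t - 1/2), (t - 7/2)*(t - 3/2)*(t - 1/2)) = t - 1/2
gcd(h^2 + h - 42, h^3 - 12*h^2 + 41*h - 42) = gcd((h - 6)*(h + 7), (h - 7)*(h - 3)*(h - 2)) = 1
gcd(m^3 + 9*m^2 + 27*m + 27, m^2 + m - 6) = m + 3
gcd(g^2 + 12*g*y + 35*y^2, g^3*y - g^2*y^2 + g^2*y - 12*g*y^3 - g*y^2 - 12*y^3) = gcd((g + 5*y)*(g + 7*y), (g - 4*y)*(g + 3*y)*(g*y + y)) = 1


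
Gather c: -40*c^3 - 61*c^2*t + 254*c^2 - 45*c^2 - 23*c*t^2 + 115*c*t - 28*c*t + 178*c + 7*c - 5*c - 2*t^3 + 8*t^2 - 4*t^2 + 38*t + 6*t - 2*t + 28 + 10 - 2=-40*c^3 + c^2*(209 - 61*t) + c*(-23*t^2 + 87*t + 180) - 2*t^3 + 4*t^2 + 42*t + 36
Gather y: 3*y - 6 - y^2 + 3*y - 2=-y^2 + 6*y - 8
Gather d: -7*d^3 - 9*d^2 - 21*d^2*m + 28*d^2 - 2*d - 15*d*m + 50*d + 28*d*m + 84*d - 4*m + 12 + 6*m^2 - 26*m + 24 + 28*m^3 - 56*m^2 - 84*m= -7*d^3 + d^2*(19 - 21*m) + d*(13*m + 132) + 28*m^3 - 50*m^2 - 114*m + 36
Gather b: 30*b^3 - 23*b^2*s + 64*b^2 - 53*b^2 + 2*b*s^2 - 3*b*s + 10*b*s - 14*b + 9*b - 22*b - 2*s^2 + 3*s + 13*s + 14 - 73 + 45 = 30*b^3 + b^2*(11 - 23*s) + b*(2*s^2 + 7*s - 27) - 2*s^2 + 16*s - 14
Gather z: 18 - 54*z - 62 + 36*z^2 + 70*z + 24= 36*z^2 + 16*z - 20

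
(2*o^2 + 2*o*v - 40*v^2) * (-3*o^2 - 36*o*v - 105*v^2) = -6*o^4 - 78*o^3*v - 162*o^2*v^2 + 1230*o*v^3 + 4200*v^4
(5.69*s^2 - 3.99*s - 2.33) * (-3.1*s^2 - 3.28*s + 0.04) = -17.639*s^4 - 6.2942*s^3 + 20.5378*s^2 + 7.4828*s - 0.0932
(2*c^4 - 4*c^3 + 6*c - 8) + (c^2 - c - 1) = 2*c^4 - 4*c^3 + c^2 + 5*c - 9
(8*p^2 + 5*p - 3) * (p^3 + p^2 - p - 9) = 8*p^5 + 13*p^4 - 6*p^3 - 80*p^2 - 42*p + 27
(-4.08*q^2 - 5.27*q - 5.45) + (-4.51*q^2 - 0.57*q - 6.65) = -8.59*q^2 - 5.84*q - 12.1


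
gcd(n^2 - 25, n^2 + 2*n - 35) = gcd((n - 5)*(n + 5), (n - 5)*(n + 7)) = n - 5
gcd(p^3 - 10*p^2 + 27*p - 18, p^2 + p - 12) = p - 3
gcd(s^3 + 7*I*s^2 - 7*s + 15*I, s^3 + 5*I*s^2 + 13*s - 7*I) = s - I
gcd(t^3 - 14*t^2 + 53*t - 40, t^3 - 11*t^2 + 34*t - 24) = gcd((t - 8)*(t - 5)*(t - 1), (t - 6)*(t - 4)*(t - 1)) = t - 1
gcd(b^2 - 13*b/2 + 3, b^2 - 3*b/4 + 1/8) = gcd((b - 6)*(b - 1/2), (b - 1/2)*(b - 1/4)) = b - 1/2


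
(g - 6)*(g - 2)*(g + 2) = g^3 - 6*g^2 - 4*g + 24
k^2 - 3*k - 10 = (k - 5)*(k + 2)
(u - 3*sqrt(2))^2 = u^2 - 6*sqrt(2)*u + 18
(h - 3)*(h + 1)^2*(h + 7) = h^4 + 6*h^3 - 12*h^2 - 38*h - 21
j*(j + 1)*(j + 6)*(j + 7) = j^4 + 14*j^3 + 55*j^2 + 42*j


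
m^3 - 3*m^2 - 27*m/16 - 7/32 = (m - 7/2)*(m + 1/4)^2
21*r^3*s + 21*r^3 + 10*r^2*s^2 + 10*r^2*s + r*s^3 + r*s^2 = (3*r + s)*(7*r + s)*(r*s + r)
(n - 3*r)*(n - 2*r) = n^2 - 5*n*r + 6*r^2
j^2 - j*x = j*(j - x)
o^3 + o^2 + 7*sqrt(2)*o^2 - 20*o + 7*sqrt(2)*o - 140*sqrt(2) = (o - 4)*(o + 5)*(o + 7*sqrt(2))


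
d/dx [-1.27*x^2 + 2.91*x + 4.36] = 2.91 - 2.54*x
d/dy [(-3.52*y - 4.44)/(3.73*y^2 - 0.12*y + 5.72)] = (13.1296*y^2 + 33.1224*y - 20.6672)/(13.9129*y^4 - 0.8952*y^3 + 42.6856*y^2 - 1.3728*y + 32.7184)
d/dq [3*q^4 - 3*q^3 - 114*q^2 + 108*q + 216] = 12*q^3 - 9*q^2 - 228*q + 108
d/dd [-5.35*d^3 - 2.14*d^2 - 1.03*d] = -16.05*d^2 - 4.28*d - 1.03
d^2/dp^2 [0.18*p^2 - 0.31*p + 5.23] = 0.360000000000000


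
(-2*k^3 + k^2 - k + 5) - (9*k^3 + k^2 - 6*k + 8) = -11*k^3 + 5*k - 3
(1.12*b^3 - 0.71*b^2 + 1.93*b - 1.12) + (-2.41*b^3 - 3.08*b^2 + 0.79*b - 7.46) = -1.29*b^3 - 3.79*b^2 + 2.72*b - 8.58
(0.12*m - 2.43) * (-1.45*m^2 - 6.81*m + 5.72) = -0.174*m^3 + 2.7063*m^2 + 17.2347*m - 13.8996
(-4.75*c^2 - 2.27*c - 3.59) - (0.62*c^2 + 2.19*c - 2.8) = -5.37*c^2 - 4.46*c - 0.79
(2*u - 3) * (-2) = 6 - 4*u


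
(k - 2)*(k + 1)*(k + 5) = k^3 + 4*k^2 - 7*k - 10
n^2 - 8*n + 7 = (n - 7)*(n - 1)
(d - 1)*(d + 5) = d^2 + 4*d - 5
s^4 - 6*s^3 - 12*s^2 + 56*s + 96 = (s - 6)*(s - 4)*(s + 2)^2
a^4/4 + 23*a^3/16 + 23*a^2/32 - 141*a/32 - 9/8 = (a/4 + 1)*(a - 3/2)*(a + 1/4)*(a + 3)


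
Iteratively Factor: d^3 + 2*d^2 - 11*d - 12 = (d - 3)*(d^2 + 5*d + 4) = (d - 3)*(d + 1)*(d + 4)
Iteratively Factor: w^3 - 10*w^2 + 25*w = (w - 5)*(w^2 - 5*w) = w*(w - 5)*(w - 5)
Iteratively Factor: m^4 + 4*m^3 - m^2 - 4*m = (m - 1)*(m^3 + 5*m^2 + 4*m) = (m - 1)*(m + 4)*(m^2 + m) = (m - 1)*(m + 1)*(m + 4)*(m)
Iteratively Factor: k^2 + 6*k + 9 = (k + 3)*(k + 3)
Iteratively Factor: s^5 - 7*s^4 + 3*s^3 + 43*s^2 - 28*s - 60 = (s + 2)*(s^4 - 9*s^3 + 21*s^2 + s - 30) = (s - 2)*(s + 2)*(s^3 - 7*s^2 + 7*s + 15) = (s - 5)*(s - 2)*(s + 2)*(s^2 - 2*s - 3) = (s - 5)*(s - 2)*(s + 1)*(s + 2)*(s - 3)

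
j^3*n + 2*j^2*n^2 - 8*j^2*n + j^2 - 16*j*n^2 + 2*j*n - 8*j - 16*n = (j - 8)*(j + 2*n)*(j*n + 1)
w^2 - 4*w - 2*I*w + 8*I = (w - 4)*(w - 2*I)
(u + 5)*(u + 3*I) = u^2 + 5*u + 3*I*u + 15*I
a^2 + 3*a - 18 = (a - 3)*(a + 6)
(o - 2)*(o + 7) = o^2 + 5*o - 14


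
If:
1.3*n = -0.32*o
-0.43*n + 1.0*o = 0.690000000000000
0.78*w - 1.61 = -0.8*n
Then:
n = -0.15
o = 0.62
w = 2.22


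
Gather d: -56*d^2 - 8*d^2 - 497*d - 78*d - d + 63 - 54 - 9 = -64*d^2 - 576*d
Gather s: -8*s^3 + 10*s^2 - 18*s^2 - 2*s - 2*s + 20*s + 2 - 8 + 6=-8*s^3 - 8*s^2 + 16*s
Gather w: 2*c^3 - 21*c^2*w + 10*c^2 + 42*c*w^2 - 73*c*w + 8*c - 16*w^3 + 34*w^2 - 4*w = 2*c^3 + 10*c^2 + 8*c - 16*w^3 + w^2*(42*c + 34) + w*(-21*c^2 - 73*c - 4)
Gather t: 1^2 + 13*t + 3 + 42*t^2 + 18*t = 42*t^2 + 31*t + 4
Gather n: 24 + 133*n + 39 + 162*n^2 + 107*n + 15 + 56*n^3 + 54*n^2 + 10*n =56*n^3 + 216*n^2 + 250*n + 78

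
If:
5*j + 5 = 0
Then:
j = -1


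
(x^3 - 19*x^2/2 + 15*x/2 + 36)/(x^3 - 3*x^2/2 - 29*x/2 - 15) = (x^2 - 11*x + 24)/(x^2 - 3*x - 10)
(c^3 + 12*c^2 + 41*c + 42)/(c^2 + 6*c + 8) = (c^2 + 10*c + 21)/(c + 4)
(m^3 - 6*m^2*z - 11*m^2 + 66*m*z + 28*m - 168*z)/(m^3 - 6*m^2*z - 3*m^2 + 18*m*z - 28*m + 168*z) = (m - 4)/(m + 4)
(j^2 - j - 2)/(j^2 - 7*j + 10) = (j + 1)/(j - 5)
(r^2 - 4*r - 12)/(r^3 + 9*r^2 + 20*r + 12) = (r - 6)/(r^2 + 7*r + 6)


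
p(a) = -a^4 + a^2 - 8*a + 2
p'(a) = -4*a^3 + 2*a - 8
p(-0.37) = 5.08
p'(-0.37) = -8.54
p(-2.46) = -8.89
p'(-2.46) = 46.63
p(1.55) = -13.77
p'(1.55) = -19.80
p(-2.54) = -12.85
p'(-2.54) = 52.47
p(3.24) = -123.62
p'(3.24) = -137.57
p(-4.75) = -446.50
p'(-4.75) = 411.19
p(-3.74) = -149.75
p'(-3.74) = 193.77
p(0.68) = -3.19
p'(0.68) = -7.90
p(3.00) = -94.00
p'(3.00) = -110.00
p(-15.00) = -50278.00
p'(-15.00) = 13462.00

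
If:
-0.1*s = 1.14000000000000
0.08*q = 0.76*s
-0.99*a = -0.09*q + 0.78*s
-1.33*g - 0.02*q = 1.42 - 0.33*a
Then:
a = -0.86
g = 0.35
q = -108.30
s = -11.40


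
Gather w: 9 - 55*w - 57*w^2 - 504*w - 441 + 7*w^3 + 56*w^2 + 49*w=7*w^3 - w^2 - 510*w - 432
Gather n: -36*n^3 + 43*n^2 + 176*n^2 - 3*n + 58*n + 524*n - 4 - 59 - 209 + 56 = -36*n^3 + 219*n^2 + 579*n - 216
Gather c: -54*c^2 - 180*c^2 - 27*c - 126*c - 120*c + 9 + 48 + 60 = -234*c^2 - 273*c + 117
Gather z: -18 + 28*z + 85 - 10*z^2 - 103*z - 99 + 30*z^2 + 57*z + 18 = 20*z^2 - 18*z - 14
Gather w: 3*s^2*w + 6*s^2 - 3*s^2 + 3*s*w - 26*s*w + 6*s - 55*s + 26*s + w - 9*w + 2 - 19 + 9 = 3*s^2 - 23*s + w*(3*s^2 - 23*s - 8) - 8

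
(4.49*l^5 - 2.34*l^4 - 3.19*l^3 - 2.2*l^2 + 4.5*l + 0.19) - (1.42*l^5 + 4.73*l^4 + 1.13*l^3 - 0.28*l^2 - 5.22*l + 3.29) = 3.07*l^5 - 7.07*l^4 - 4.32*l^3 - 1.92*l^2 + 9.72*l - 3.1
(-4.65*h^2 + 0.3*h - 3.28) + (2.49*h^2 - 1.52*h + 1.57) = -2.16*h^2 - 1.22*h - 1.71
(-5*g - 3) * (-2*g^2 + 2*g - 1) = 10*g^3 - 4*g^2 - g + 3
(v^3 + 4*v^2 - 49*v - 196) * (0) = 0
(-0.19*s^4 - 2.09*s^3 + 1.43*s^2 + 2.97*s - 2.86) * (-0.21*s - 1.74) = 0.0399*s^5 + 0.7695*s^4 + 3.3363*s^3 - 3.1119*s^2 - 4.5672*s + 4.9764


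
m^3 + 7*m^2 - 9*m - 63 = (m - 3)*(m + 3)*(m + 7)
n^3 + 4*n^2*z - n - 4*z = (n - 1)*(n + 1)*(n + 4*z)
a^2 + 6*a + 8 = (a + 2)*(a + 4)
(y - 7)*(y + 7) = y^2 - 49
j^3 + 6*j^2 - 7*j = j*(j - 1)*(j + 7)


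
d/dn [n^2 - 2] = 2*n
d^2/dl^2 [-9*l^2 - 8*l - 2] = -18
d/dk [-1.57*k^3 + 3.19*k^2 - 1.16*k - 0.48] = -4.71*k^2 + 6.38*k - 1.16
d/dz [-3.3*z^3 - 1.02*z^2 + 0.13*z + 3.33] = -9.9*z^2 - 2.04*z + 0.13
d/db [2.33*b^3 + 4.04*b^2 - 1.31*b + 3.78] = 6.99*b^2 + 8.08*b - 1.31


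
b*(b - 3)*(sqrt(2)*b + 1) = sqrt(2)*b^3 - 3*sqrt(2)*b^2 + b^2 - 3*b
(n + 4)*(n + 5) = n^2 + 9*n + 20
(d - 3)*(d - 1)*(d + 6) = d^3 + 2*d^2 - 21*d + 18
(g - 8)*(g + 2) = g^2 - 6*g - 16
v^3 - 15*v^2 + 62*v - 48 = (v - 8)*(v - 6)*(v - 1)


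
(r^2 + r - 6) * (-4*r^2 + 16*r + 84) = -4*r^4 + 12*r^3 + 124*r^2 - 12*r - 504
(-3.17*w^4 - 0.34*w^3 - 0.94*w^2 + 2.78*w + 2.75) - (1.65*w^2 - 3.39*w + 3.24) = -3.17*w^4 - 0.34*w^3 - 2.59*w^2 + 6.17*w - 0.49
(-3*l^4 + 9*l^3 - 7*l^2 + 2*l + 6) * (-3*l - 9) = 9*l^5 - 60*l^3 + 57*l^2 - 36*l - 54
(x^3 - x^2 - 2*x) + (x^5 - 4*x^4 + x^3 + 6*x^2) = x^5 - 4*x^4 + 2*x^3 + 5*x^2 - 2*x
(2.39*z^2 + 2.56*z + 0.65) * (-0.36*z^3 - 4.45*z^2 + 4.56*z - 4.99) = -0.8604*z^5 - 11.5571*z^4 - 0.727600000000002*z^3 - 3.145*z^2 - 9.8104*z - 3.2435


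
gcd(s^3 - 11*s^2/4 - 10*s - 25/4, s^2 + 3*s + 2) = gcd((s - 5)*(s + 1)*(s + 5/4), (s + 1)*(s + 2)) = s + 1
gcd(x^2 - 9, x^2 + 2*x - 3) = x + 3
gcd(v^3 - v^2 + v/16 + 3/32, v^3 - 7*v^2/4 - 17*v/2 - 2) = v + 1/4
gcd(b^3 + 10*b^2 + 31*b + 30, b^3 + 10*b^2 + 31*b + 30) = b^3 + 10*b^2 + 31*b + 30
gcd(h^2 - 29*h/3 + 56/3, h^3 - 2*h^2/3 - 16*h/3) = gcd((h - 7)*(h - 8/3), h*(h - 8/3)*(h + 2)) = h - 8/3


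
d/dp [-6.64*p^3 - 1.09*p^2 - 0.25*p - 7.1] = -19.92*p^2 - 2.18*p - 0.25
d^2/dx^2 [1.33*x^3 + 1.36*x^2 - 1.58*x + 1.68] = 7.98*x + 2.72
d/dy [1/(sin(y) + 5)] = -cos(y)/(sin(y) + 5)^2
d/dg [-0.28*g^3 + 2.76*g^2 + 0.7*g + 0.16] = -0.84*g^2 + 5.52*g + 0.7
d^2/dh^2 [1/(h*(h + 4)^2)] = 2*(3*h^2 + 2*h*(h + 4) + (h + 4)^2)/(h^3*(h + 4)^4)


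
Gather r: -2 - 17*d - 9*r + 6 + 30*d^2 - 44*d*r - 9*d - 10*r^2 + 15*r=30*d^2 - 26*d - 10*r^2 + r*(6 - 44*d) + 4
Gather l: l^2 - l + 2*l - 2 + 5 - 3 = l^2 + l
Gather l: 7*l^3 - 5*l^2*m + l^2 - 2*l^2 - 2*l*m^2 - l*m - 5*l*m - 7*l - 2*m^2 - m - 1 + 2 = 7*l^3 + l^2*(-5*m - 1) + l*(-2*m^2 - 6*m - 7) - 2*m^2 - m + 1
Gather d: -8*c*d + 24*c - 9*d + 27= 24*c + d*(-8*c - 9) + 27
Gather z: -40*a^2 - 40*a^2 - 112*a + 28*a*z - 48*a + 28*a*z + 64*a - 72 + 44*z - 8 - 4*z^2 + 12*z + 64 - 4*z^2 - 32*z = -80*a^2 - 96*a - 8*z^2 + z*(56*a + 24) - 16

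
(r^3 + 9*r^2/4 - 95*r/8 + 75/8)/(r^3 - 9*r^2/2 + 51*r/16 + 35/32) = 4*(2*r^2 + 7*r - 15)/(8*r^2 - 26*r - 7)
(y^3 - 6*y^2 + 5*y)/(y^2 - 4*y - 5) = y*(y - 1)/(y + 1)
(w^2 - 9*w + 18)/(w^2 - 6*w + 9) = (w - 6)/(w - 3)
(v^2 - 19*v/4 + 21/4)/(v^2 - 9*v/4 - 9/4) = (4*v - 7)/(4*v + 3)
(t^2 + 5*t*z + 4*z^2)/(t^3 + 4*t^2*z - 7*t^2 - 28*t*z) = (t + z)/(t*(t - 7))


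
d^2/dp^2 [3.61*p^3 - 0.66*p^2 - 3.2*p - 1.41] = 21.66*p - 1.32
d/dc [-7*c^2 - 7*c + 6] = -14*c - 7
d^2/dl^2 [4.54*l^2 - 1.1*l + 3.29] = 9.08000000000000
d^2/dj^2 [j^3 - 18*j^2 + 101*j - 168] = 6*j - 36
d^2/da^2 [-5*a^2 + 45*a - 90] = -10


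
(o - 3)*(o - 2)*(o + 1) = o^3 - 4*o^2 + o + 6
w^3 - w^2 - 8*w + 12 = (w - 2)^2*(w + 3)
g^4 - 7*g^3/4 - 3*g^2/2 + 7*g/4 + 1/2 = (g - 2)*(g - 1)*(g + 1/4)*(g + 1)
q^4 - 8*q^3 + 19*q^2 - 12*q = q*(q - 4)*(q - 3)*(q - 1)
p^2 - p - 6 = (p - 3)*(p + 2)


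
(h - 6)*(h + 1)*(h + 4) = h^3 - h^2 - 26*h - 24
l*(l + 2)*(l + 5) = l^3 + 7*l^2 + 10*l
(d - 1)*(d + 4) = d^2 + 3*d - 4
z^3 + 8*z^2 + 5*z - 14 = (z - 1)*(z + 2)*(z + 7)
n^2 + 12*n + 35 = (n + 5)*(n + 7)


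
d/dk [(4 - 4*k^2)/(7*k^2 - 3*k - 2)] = 4*(3*k^2 - 10*k + 3)/(49*k^4 - 42*k^3 - 19*k^2 + 12*k + 4)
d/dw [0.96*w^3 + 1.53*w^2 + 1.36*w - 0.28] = 2.88*w^2 + 3.06*w + 1.36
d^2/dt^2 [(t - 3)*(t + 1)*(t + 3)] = 6*t + 2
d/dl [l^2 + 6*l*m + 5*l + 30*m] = 2*l + 6*m + 5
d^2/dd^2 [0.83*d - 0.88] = 0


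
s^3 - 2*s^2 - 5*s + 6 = (s - 3)*(s - 1)*(s + 2)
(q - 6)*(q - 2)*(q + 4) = q^3 - 4*q^2 - 20*q + 48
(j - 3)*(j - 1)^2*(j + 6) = j^4 + j^3 - 23*j^2 + 39*j - 18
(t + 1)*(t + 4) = t^2 + 5*t + 4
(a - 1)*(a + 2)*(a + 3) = a^3 + 4*a^2 + a - 6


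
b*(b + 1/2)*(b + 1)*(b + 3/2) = b^4 + 3*b^3 + 11*b^2/4 + 3*b/4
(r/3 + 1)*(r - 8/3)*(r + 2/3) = r^3/3 + r^2/3 - 70*r/27 - 16/9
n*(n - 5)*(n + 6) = n^3 + n^2 - 30*n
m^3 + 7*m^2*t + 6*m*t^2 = m*(m + t)*(m + 6*t)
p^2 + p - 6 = (p - 2)*(p + 3)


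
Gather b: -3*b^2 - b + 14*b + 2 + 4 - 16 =-3*b^2 + 13*b - 10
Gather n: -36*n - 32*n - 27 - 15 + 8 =-68*n - 34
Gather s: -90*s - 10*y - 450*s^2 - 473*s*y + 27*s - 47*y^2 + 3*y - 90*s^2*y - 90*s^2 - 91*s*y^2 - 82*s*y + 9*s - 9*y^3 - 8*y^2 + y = s^2*(-90*y - 540) + s*(-91*y^2 - 555*y - 54) - 9*y^3 - 55*y^2 - 6*y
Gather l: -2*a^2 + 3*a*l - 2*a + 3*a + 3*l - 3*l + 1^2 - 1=-2*a^2 + 3*a*l + a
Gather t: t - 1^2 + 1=t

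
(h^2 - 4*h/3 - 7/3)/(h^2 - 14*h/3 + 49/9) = 3*(h + 1)/(3*h - 7)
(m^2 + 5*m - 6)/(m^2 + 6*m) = (m - 1)/m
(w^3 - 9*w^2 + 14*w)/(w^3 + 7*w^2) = (w^2 - 9*w + 14)/(w*(w + 7))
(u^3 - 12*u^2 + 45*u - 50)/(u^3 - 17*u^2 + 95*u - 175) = (u - 2)/(u - 7)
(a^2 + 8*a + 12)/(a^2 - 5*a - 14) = (a + 6)/(a - 7)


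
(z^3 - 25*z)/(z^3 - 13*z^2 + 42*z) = (z^2 - 25)/(z^2 - 13*z + 42)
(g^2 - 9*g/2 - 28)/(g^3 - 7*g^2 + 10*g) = (g^2 - 9*g/2 - 28)/(g*(g^2 - 7*g + 10))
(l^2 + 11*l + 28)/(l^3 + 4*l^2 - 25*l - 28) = (l + 4)/(l^2 - 3*l - 4)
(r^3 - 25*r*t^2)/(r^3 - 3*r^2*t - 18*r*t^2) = (-r^2 + 25*t^2)/(-r^2 + 3*r*t + 18*t^2)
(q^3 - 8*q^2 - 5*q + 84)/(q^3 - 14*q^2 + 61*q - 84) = (q + 3)/(q - 3)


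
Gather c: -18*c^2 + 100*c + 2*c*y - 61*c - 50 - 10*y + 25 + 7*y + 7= -18*c^2 + c*(2*y + 39) - 3*y - 18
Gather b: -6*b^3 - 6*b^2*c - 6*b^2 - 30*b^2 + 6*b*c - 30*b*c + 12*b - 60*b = -6*b^3 + b^2*(-6*c - 36) + b*(-24*c - 48)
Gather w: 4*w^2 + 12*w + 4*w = 4*w^2 + 16*w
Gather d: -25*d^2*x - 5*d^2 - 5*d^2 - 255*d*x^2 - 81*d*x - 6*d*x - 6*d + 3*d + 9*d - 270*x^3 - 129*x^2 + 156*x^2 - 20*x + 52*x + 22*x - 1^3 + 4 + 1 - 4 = d^2*(-25*x - 10) + d*(-255*x^2 - 87*x + 6) - 270*x^3 + 27*x^2 + 54*x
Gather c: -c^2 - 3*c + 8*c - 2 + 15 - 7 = -c^2 + 5*c + 6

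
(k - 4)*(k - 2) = k^2 - 6*k + 8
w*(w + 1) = w^2 + w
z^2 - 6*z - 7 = (z - 7)*(z + 1)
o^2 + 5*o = o*(o + 5)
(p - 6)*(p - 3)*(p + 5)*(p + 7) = p^4 + 3*p^3 - 55*p^2 - 99*p + 630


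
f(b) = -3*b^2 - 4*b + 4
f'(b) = -6*b - 4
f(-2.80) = -8.32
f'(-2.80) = 12.80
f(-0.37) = 5.07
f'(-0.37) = -1.78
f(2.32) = -21.43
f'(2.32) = -17.92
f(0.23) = 2.92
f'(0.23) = -5.38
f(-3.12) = -12.72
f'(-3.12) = 14.72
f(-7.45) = -132.71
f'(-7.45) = 40.70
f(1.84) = -13.52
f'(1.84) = -15.04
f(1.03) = -3.30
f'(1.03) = -10.18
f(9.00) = -275.00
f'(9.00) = -58.00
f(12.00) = -476.00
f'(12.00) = -76.00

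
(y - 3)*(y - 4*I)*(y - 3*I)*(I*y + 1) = I*y^4 + 8*y^3 - 3*I*y^3 - 24*y^2 - 19*I*y^2 - 12*y + 57*I*y + 36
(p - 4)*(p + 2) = p^2 - 2*p - 8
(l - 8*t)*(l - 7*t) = l^2 - 15*l*t + 56*t^2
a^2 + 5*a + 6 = (a + 2)*(a + 3)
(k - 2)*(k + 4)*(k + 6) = k^3 + 8*k^2 + 4*k - 48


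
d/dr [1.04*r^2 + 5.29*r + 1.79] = 2.08*r + 5.29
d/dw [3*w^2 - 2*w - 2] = 6*w - 2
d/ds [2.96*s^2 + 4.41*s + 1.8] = 5.92*s + 4.41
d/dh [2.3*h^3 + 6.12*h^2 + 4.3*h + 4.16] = 6.9*h^2 + 12.24*h + 4.3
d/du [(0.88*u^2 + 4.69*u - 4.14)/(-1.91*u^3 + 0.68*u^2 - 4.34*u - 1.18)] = (1.6808*u^4 + 17.9158*u^3 - 30.7306*u^2 + 3.5536*u - 23.5018)/(3.6481*u^6 - 2.5976*u^5 + 17.0412*u^4 - 1.3948*u^3 + 17.2308*u^2 + 10.2424*u + 1.3924)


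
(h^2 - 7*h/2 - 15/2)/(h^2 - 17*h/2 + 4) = (2*h^2 - 7*h - 15)/(2*h^2 - 17*h + 8)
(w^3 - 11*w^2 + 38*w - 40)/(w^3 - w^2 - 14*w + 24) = (w^2 - 9*w + 20)/(w^2 + w - 12)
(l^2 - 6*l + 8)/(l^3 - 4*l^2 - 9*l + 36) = (l - 2)/(l^2 - 9)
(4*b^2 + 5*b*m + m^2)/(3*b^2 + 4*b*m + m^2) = (4*b + m)/(3*b + m)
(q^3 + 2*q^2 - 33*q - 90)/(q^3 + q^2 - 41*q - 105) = (q - 6)/(q - 7)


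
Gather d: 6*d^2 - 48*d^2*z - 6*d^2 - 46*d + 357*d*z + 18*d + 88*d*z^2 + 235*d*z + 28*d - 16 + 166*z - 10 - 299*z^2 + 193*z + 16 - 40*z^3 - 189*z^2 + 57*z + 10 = -48*d^2*z + d*(88*z^2 + 592*z) - 40*z^3 - 488*z^2 + 416*z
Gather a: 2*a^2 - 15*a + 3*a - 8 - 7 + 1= 2*a^2 - 12*a - 14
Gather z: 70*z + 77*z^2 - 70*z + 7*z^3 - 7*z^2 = 7*z^3 + 70*z^2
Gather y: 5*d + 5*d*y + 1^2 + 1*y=5*d + y*(5*d + 1) + 1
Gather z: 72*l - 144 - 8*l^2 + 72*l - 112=-8*l^2 + 144*l - 256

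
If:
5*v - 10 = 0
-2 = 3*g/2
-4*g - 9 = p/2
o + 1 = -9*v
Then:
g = -4/3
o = -19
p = -22/3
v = 2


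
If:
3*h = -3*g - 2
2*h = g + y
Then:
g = -y/3 - 4/9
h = y/3 - 2/9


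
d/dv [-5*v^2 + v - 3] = 1 - 10*v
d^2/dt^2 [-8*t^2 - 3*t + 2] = -16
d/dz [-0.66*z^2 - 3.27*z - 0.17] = -1.32*z - 3.27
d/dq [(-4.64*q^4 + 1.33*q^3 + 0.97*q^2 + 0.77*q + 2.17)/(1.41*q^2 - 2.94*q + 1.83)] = (-13.0848*q^5 + 42.8001*q^4 - 41.7852*q^3 + 3.3642*q^2 - 2.5692*q + 7.7889)/(1.9881*q^4 - 8.2908*q^3 + 13.8042*q^2 - 10.7604*q + 3.3489)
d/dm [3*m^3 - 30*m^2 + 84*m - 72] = 9*m^2 - 60*m + 84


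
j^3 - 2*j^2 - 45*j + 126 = (j - 6)*(j - 3)*(j + 7)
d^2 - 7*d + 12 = (d - 4)*(d - 3)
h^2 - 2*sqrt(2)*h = h*(h - 2*sqrt(2))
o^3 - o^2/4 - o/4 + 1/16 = (o - 1/2)*(o - 1/4)*(o + 1/2)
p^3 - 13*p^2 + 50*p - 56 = (p - 7)*(p - 4)*(p - 2)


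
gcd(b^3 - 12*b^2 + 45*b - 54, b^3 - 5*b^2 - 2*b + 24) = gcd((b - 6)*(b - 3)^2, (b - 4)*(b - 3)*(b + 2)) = b - 3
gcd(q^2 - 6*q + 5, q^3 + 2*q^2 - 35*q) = q - 5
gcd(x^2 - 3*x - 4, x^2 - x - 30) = 1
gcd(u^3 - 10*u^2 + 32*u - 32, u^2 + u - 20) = u - 4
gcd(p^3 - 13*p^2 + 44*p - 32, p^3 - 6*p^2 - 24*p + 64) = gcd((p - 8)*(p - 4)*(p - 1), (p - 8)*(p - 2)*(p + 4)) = p - 8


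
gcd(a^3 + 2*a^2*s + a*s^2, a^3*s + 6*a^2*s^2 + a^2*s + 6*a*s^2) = a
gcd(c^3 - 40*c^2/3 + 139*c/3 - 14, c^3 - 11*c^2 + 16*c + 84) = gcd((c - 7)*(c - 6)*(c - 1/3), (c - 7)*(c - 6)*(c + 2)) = c^2 - 13*c + 42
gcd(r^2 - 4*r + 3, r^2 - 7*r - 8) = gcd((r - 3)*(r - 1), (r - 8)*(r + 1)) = 1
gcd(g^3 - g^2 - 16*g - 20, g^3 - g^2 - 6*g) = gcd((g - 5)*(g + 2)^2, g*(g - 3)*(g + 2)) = g + 2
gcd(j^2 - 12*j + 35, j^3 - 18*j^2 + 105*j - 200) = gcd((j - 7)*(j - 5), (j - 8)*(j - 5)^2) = j - 5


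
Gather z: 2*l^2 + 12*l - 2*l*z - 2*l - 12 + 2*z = 2*l^2 + 10*l + z*(2 - 2*l) - 12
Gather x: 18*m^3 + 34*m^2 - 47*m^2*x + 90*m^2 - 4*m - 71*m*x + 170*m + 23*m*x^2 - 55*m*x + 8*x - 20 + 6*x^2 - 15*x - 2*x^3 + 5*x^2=18*m^3 + 124*m^2 + 166*m - 2*x^3 + x^2*(23*m + 11) + x*(-47*m^2 - 126*m - 7) - 20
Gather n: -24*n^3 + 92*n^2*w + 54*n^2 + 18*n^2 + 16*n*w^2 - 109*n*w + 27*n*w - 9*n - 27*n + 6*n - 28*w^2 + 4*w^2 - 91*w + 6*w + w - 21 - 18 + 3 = -24*n^3 + n^2*(92*w + 72) + n*(16*w^2 - 82*w - 30) - 24*w^2 - 84*w - 36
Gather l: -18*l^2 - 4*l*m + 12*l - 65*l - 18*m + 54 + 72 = -18*l^2 + l*(-4*m - 53) - 18*m + 126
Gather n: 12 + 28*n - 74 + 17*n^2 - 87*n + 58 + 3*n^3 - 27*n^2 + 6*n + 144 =3*n^3 - 10*n^2 - 53*n + 140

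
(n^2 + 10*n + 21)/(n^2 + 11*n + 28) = (n + 3)/(n + 4)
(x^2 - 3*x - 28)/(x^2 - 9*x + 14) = (x + 4)/(x - 2)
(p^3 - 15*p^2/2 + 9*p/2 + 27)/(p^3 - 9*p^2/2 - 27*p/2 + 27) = (2*p^2 - 3*p - 9)/(2*p^2 + 3*p - 9)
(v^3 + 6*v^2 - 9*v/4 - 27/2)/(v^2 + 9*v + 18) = (v^2 - 9/4)/(v + 3)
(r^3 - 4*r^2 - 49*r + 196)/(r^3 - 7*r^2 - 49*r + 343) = (r - 4)/(r - 7)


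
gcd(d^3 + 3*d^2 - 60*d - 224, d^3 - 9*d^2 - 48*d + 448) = d^2 - d - 56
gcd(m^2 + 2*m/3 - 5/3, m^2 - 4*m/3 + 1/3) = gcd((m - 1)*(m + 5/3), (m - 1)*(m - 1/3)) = m - 1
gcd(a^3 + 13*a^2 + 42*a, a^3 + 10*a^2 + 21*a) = a^2 + 7*a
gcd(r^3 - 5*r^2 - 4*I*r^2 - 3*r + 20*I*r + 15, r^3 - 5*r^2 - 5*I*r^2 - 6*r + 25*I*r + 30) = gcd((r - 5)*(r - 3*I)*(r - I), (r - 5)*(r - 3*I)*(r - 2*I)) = r^2 + r*(-5 - 3*I) + 15*I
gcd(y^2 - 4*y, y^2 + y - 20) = y - 4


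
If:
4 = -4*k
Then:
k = -1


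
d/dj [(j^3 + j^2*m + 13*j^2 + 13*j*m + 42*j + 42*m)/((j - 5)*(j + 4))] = (j^4 - 2*j^3 - 14*j^2*m - 115*j^2 - 124*j*m - 520*j - 218*m - 840)/(j^4 - 2*j^3 - 39*j^2 + 40*j + 400)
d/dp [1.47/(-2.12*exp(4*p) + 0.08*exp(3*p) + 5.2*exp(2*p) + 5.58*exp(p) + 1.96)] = (12.4656*exp(3*p) - 0.3528*exp(2*p) - 15.288*exp(p) - 8.2026)*exp(p)/(-2.12*exp(4*p) + 0.08*exp(3*p) + 5.2*exp(2*p) + 5.58*exp(p) + 1.96)^2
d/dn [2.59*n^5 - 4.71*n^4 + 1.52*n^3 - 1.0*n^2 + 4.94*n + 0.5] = 12.95*n^4 - 18.84*n^3 + 4.56*n^2 - 2.0*n + 4.94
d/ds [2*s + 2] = 2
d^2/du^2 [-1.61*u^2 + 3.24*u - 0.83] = -3.22000000000000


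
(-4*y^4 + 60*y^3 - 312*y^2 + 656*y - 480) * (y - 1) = -4*y^5 + 64*y^4 - 372*y^3 + 968*y^2 - 1136*y + 480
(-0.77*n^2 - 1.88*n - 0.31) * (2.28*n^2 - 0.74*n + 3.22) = -1.7556*n^4 - 3.7166*n^3 - 1.795*n^2 - 5.8242*n - 0.9982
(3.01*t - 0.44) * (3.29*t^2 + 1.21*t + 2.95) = 9.9029*t^3 + 2.1945*t^2 + 8.3471*t - 1.298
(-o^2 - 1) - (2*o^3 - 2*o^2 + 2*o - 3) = -2*o^3 + o^2 - 2*o + 2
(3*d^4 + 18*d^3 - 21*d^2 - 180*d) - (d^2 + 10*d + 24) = 3*d^4 + 18*d^3 - 22*d^2 - 190*d - 24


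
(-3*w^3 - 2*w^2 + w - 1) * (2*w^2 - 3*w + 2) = -6*w^5 + 5*w^4 + 2*w^3 - 9*w^2 + 5*w - 2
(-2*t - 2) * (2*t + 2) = -4*t^2 - 8*t - 4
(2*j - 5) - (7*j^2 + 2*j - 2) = -7*j^2 - 3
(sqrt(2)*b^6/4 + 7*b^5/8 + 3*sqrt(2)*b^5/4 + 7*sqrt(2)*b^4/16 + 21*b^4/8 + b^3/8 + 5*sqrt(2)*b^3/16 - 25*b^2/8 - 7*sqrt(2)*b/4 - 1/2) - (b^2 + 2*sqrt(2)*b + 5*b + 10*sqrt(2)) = sqrt(2)*b^6/4 + 7*b^5/8 + 3*sqrt(2)*b^5/4 + 7*sqrt(2)*b^4/16 + 21*b^4/8 + b^3/8 + 5*sqrt(2)*b^3/16 - 33*b^2/8 - 15*sqrt(2)*b/4 - 5*b - 10*sqrt(2) - 1/2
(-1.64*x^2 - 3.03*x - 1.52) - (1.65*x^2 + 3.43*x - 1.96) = -3.29*x^2 - 6.46*x + 0.44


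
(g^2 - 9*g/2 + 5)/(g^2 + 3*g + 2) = (g^2 - 9*g/2 + 5)/(g^2 + 3*g + 2)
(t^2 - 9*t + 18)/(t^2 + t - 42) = (t - 3)/(t + 7)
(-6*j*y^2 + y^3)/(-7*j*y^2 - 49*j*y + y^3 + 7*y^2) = y*(6*j - y)/(7*j*y + 49*j - y^2 - 7*y)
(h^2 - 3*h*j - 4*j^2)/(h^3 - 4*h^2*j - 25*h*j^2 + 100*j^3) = (h + j)/(h^2 - 25*j^2)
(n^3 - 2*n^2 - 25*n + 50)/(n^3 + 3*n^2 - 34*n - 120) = (n^2 - 7*n + 10)/(n^2 - 2*n - 24)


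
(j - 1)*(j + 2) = j^2 + j - 2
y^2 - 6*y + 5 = (y - 5)*(y - 1)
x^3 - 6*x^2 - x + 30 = (x - 5)*(x - 3)*(x + 2)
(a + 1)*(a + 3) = a^2 + 4*a + 3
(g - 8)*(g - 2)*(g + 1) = g^3 - 9*g^2 + 6*g + 16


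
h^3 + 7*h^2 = h^2*(h + 7)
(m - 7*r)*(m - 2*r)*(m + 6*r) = m^3 - 3*m^2*r - 40*m*r^2 + 84*r^3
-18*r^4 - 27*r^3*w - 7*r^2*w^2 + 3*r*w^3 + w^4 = (-3*r + w)*(r + w)*(2*r + w)*(3*r + w)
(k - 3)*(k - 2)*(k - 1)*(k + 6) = k^4 - 25*k^2 + 60*k - 36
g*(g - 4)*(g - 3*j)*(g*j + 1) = g^4*j - 3*g^3*j^2 - 4*g^3*j + g^3 + 12*g^2*j^2 - 3*g^2*j - 4*g^2 + 12*g*j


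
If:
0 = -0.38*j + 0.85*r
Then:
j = 2.23684210526316*r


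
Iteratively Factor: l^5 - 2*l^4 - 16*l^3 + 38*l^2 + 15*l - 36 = (l - 1)*(l^4 - l^3 - 17*l^2 + 21*l + 36) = (l - 3)*(l - 1)*(l^3 + 2*l^2 - 11*l - 12) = (l - 3)*(l - 1)*(l + 1)*(l^2 + l - 12) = (l - 3)^2*(l - 1)*(l + 1)*(l + 4)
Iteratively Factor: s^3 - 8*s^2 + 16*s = (s - 4)*(s^2 - 4*s) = s*(s - 4)*(s - 4)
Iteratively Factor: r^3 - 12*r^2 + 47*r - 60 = (r - 4)*(r^2 - 8*r + 15) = (r - 5)*(r - 4)*(r - 3)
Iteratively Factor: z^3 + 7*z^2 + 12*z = (z + 4)*(z^2 + 3*z) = (z + 3)*(z + 4)*(z)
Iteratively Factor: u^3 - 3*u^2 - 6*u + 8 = (u + 2)*(u^2 - 5*u + 4) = (u - 4)*(u + 2)*(u - 1)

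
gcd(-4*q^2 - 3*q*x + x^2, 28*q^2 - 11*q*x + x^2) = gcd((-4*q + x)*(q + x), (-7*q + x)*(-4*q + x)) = -4*q + x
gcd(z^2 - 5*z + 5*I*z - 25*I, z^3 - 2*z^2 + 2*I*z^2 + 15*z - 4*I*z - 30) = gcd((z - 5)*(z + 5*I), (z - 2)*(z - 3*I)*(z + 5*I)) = z + 5*I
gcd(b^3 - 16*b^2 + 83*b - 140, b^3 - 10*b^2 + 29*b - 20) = b^2 - 9*b + 20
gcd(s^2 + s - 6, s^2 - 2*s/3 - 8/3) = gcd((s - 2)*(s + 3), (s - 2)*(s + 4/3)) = s - 2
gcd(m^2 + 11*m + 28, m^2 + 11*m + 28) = m^2 + 11*m + 28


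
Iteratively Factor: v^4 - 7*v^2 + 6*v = (v - 2)*(v^3 + 2*v^2 - 3*v) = (v - 2)*(v + 3)*(v^2 - v) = (v - 2)*(v - 1)*(v + 3)*(v)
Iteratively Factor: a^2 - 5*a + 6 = (a - 3)*(a - 2)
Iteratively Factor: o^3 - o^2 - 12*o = (o)*(o^2 - o - 12) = o*(o + 3)*(o - 4)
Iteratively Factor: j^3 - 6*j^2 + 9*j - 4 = (j - 1)*(j^2 - 5*j + 4) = (j - 4)*(j - 1)*(j - 1)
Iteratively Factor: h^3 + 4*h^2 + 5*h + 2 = (h + 1)*(h^2 + 3*h + 2) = (h + 1)^2*(h + 2)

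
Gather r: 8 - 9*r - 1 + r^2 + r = r^2 - 8*r + 7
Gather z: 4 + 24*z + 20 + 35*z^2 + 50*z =35*z^2 + 74*z + 24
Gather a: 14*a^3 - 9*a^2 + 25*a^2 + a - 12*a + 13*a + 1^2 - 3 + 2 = 14*a^3 + 16*a^2 + 2*a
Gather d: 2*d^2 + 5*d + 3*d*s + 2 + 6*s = 2*d^2 + d*(3*s + 5) + 6*s + 2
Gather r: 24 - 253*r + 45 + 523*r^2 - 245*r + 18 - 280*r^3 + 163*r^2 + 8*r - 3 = -280*r^3 + 686*r^2 - 490*r + 84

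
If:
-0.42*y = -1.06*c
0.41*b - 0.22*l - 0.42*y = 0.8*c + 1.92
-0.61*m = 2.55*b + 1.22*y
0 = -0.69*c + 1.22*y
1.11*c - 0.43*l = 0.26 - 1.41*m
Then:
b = 0.52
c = 0.00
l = -7.76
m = -2.18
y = 0.00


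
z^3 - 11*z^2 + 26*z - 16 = (z - 8)*(z - 2)*(z - 1)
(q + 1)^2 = q^2 + 2*q + 1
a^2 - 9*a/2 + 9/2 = (a - 3)*(a - 3/2)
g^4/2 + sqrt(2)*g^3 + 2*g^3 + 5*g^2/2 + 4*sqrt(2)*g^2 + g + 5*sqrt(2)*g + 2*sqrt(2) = (g/2 + 1)*(g + 1)^2*(g + 2*sqrt(2))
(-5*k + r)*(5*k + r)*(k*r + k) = -25*k^3*r - 25*k^3 + k*r^3 + k*r^2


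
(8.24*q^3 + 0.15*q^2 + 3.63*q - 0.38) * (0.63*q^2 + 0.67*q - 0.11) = 5.1912*q^5 + 5.6153*q^4 + 1.481*q^3 + 2.1762*q^2 - 0.6539*q + 0.0418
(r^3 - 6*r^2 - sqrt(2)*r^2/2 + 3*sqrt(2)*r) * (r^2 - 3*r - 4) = r^5 - 9*r^4 - sqrt(2)*r^4/2 + 9*sqrt(2)*r^3/2 + 14*r^3 - 7*sqrt(2)*r^2 + 24*r^2 - 12*sqrt(2)*r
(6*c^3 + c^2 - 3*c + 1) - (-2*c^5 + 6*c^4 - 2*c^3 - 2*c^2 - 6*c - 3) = 2*c^5 - 6*c^4 + 8*c^3 + 3*c^2 + 3*c + 4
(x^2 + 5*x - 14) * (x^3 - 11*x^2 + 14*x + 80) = x^5 - 6*x^4 - 55*x^3 + 304*x^2 + 204*x - 1120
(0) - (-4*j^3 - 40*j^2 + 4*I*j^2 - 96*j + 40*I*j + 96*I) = 4*j^3 + 40*j^2 - 4*I*j^2 + 96*j - 40*I*j - 96*I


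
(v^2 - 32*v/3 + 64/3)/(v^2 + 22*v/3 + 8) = (3*v^2 - 32*v + 64)/(3*v^2 + 22*v + 24)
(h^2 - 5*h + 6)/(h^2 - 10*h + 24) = (h^2 - 5*h + 6)/(h^2 - 10*h + 24)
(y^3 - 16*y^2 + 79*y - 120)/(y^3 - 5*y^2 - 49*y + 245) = (y^2 - 11*y + 24)/(y^2 - 49)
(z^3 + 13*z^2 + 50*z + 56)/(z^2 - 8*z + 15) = (z^3 + 13*z^2 + 50*z + 56)/(z^2 - 8*z + 15)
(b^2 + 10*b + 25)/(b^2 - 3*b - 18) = (b^2 + 10*b + 25)/(b^2 - 3*b - 18)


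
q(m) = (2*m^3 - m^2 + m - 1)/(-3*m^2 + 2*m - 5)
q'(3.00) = -0.77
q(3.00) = -1.81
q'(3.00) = -0.77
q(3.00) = -1.81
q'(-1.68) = -0.63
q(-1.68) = 0.89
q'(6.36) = -0.69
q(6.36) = -4.22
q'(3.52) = -0.75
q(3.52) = -2.20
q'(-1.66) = -0.62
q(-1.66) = 0.88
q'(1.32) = -0.83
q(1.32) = -0.42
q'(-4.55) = -0.68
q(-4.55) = 2.82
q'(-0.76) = -0.42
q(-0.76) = 0.39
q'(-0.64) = -0.36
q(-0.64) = 0.34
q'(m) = (6*m - 2)*(2*m^3 - m^2 + m - 1)/(-3*m^2 + 2*m - 5)^2 + (6*m^2 - 2*m + 1)/(-3*m^2 + 2*m - 5) = (-6*m^4 + 8*m^3 - 29*m^2 + 4*m - 3)/(9*m^4 - 12*m^3 + 34*m^2 - 20*m + 25)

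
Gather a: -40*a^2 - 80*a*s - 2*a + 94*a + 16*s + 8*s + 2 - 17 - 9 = -40*a^2 + a*(92 - 80*s) + 24*s - 24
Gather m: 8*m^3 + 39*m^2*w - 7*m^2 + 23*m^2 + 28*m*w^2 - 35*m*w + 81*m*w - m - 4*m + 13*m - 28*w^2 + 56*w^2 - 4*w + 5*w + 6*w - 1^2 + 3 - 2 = 8*m^3 + m^2*(39*w + 16) + m*(28*w^2 + 46*w + 8) + 28*w^2 + 7*w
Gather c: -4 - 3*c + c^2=c^2 - 3*c - 4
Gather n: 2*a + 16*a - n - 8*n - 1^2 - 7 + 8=18*a - 9*n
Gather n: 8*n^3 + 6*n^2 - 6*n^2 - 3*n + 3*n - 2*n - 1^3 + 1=8*n^3 - 2*n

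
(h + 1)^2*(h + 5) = h^3 + 7*h^2 + 11*h + 5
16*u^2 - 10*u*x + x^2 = (-8*u + x)*(-2*u + x)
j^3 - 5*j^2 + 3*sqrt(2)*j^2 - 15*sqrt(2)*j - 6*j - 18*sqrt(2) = (j - 6)*(j + 1)*(j + 3*sqrt(2))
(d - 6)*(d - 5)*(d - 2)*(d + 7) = d^4 - 6*d^3 - 39*d^2 + 304*d - 420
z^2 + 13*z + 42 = (z + 6)*(z + 7)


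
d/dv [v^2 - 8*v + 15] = 2*v - 8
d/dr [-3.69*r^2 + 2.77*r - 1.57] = 2.77 - 7.38*r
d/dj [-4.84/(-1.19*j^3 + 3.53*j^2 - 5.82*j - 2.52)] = (-17.2788*j^2 + 34.1704*j - 28.1688)/(1.19*j^3 - 3.53*j^2 + 5.82*j + 2.52)^2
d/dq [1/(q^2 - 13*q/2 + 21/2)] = 2*(13 - 4*q)/(2*q^2 - 13*q + 21)^2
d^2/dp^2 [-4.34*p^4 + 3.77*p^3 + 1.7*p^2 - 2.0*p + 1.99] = -52.08*p^2 + 22.62*p + 3.4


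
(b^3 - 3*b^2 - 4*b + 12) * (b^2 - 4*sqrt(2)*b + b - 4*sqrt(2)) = b^5 - 4*sqrt(2)*b^4 - 2*b^4 - 7*b^3 + 8*sqrt(2)*b^3 + 8*b^2 + 28*sqrt(2)*b^2 - 32*sqrt(2)*b + 12*b - 48*sqrt(2)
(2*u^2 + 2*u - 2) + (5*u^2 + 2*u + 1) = 7*u^2 + 4*u - 1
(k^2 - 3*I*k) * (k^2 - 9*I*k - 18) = k^4 - 12*I*k^3 - 45*k^2 + 54*I*k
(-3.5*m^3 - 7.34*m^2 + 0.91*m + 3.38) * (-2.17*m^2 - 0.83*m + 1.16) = 7.595*m^5 + 18.8328*m^4 + 0.0575000000000001*m^3 - 16.6043*m^2 - 1.7498*m + 3.9208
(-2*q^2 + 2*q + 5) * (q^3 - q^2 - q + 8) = -2*q^5 + 4*q^4 + 5*q^3 - 23*q^2 + 11*q + 40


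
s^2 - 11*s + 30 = (s - 6)*(s - 5)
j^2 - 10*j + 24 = (j - 6)*(j - 4)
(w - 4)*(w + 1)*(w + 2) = w^3 - w^2 - 10*w - 8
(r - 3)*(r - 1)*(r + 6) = r^3 + 2*r^2 - 21*r + 18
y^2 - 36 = (y - 6)*(y + 6)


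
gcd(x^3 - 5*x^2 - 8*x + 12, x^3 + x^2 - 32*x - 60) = x^2 - 4*x - 12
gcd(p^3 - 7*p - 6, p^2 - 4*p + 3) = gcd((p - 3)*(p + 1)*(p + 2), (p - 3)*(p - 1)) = p - 3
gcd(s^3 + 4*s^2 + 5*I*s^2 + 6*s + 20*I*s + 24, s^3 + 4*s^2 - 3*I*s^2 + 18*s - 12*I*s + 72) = s + 4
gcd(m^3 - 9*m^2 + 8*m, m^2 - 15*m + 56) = m - 8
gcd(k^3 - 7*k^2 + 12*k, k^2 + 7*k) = k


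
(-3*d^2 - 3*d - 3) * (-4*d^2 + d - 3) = 12*d^4 + 9*d^3 + 18*d^2 + 6*d + 9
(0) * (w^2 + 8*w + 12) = 0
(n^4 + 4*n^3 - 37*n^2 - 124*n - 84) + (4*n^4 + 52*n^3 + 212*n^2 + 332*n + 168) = 5*n^4 + 56*n^3 + 175*n^2 + 208*n + 84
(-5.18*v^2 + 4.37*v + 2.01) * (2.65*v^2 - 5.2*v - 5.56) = -13.727*v^4 + 38.5165*v^3 + 11.4033*v^2 - 34.7492*v - 11.1756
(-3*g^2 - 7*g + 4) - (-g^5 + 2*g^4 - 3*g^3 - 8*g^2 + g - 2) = g^5 - 2*g^4 + 3*g^3 + 5*g^2 - 8*g + 6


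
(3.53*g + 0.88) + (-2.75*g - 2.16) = 0.78*g - 1.28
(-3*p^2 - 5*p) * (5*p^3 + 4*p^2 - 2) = -15*p^5 - 37*p^4 - 20*p^3 + 6*p^2 + 10*p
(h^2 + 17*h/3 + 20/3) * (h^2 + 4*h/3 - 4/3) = h^4 + 7*h^3 + 116*h^2/9 + 4*h/3 - 80/9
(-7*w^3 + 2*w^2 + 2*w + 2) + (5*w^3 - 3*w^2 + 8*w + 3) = -2*w^3 - w^2 + 10*w + 5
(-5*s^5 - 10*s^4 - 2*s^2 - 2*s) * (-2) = 10*s^5 + 20*s^4 + 4*s^2 + 4*s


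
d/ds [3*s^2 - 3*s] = 6*s - 3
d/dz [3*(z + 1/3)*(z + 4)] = 6*z + 13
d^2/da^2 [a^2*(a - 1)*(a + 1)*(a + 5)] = 20*a^3 + 60*a^2 - 6*a - 10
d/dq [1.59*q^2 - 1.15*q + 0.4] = 3.18*q - 1.15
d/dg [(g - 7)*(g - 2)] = 2*g - 9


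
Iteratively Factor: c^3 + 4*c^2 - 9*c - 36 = (c + 3)*(c^2 + c - 12) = (c - 3)*(c + 3)*(c + 4)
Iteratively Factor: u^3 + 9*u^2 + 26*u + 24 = (u + 4)*(u^2 + 5*u + 6) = (u + 2)*(u + 4)*(u + 3)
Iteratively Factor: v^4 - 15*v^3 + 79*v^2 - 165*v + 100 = (v - 1)*(v^3 - 14*v^2 + 65*v - 100) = (v - 5)*(v - 1)*(v^2 - 9*v + 20) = (v - 5)*(v - 4)*(v - 1)*(v - 5)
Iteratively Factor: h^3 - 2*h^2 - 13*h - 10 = (h + 1)*(h^2 - 3*h - 10) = (h + 1)*(h + 2)*(h - 5)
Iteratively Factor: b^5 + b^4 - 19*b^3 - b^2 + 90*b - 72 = (b - 1)*(b^4 + 2*b^3 - 17*b^2 - 18*b + 72) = (b - 1)*(b + 3)*(b^3 - b^2 - 14*b + 24) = (b - 1)*(b + 3)*(b + 4)*(b^2 - 5*b + 6) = (b - 3)*(b - 1)*(b + 3)*(b + 4)*(b - 2)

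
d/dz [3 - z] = -1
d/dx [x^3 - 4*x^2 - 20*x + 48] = 3*x^2 - 8*x - 20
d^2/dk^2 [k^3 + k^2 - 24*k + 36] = 6*k + 2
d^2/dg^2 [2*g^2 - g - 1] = 4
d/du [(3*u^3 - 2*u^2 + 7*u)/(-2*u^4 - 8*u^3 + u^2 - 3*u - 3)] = (6*u^6 - 8*u^5 + 29*u^4 + 94*u^3 - 28*u^2 + 12*u - 21)/(4*u^8 + 32*u^7 + 60*u^6 - 4*u^5 + 61*u^4 + 42*u^3 + 3*u^2 + 18*u + 9)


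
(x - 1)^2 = x^2 - 2*x + 1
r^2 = r^2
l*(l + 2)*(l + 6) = l^3 + 8*l^2 + 12*l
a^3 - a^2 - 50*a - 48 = (a - 8)*(a + 1)*(a + 6)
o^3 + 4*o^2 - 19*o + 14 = (o - 2)*(o - 1)*(o + 7)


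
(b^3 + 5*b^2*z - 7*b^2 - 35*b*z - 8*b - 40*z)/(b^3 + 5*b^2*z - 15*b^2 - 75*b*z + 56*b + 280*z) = (b + 1)/(b - 7)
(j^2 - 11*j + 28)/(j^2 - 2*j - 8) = (j - 7)/(j + 2)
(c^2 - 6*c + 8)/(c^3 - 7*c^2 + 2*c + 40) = (c - 2)/(c^2 - 3*c - 10)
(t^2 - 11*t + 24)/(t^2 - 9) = (t - 8)/(t + 3)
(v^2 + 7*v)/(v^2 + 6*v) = (v + 7)/(v + 6)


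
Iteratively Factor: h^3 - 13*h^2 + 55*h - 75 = (h - 5)*(h^2 - 8*h + 15) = (h - 5)*(h - 3)*(h - 5)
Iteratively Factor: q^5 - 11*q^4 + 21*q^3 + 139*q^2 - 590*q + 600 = (q + 4)*(q^4 - 15*q^3 + 81*q^2 - 185*q + 150) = (q - 2)*(q + 4)*(q^3 - 13*q^2 + 55*q - 75) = (q - 3)*(q - 2)*(q + 4)*(q^2 - 10*q + 25) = (q - 5)*(q - 3)*(q - 2)*(q + 4)*(q - 5)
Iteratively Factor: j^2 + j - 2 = (j - 1)*(j + 2)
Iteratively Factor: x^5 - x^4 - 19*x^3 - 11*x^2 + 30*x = (x - 5)*(x^4 + 4*x^3 + x^2 - 6*x) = (x - 5)*(x + 3)*(x^3 + x^2 - 2*x) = (x - 5)*(x + 2)*(x + 3)*(x^2 - x) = x*(x - 5)*(x + 2)*(x + 3)*(x - 1)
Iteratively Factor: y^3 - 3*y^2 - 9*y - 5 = (y + 1)*(y^2 - 4*y - 5) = (y + 1)^2*(y - 5)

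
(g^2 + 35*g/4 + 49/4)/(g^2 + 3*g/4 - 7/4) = (g + 7)/(g - 1)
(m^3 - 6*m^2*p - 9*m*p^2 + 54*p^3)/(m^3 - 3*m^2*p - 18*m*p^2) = (m - 3*p)/m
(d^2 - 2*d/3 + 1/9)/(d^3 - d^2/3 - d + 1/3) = (d - 1/3)/(d^2 - 1)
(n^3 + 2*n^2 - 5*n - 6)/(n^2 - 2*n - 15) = (n^2 - n - 2)/(n - 5)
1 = 1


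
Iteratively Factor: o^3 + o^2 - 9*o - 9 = (o + 3)*(o^2 - 2*o - 3) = (o + 1)*(o + 3)*(o - 3)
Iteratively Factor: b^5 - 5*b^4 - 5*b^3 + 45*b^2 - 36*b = (b - 4)*(b^4 - b^3 - 9*b^2 + 9*b) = b*(b - 4)*(b^3 - b^2 - 9*b + 9) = b*(b - 4)*(b + 3)*(b^2 - 4*b + 3) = b*(b - 4)*(b - 3)*(b + 3)*(b - 1)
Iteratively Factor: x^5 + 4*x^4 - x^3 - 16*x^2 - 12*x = (x)*(x^4 + 4*x^3 - x^2 - 16*x - 12) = x*(x + 1)*(x^3 + 3*x^2 - 4*x - 12) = x*(x + 1)*(x + 2)*(x^2 + x - 6) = x*(x - 2)*(x + 1)*(x + 2)*(x + 3)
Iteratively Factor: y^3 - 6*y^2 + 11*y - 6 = (y - 3)*(y^2 - 3*y + 2) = (y - 3)*(y - 1)*(y - 2)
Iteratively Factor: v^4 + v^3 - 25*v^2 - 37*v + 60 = (v - 5)*(v^3 + 6*v^2 + 5*v - 12) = (v - 5)*(v - 1)*(v^2 + 7*v + 12) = (v - 5)*(v - 1)*(v + 3)*(v + 4)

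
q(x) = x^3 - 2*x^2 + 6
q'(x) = 3*x^2 - 4*x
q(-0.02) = 6.00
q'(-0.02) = 0.08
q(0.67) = 5.40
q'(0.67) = -1.33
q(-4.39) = -117.15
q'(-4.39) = 75.38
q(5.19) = 91.93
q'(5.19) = 60.05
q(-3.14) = -44.68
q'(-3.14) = 42.14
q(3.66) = 28.24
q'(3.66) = 25.55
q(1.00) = 5.00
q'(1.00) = -1.00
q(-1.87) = -7.53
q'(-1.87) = 17.97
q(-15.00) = -3819.00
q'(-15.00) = 735.00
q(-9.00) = -885.00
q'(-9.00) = 279.00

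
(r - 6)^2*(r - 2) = r^3 - 14*r^2 + 60*r - 72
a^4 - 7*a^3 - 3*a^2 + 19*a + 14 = (a - 7)*(a - 2)*(a + 1)^2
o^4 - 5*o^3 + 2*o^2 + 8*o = o*(o - 4)*(o - 2)*(o + 1)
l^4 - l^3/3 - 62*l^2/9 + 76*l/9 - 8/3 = (l - 2)*(l - 2/3)^2*(l + 3)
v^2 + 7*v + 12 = (v + 3)*(v + 4)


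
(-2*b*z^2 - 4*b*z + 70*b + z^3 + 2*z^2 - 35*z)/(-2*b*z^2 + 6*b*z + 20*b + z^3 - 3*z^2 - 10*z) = (z + 7)/(z + 2)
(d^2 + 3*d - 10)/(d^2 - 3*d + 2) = (d + 5)/(d - 1)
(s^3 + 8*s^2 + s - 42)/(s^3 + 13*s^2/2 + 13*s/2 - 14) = 2*(s^3 + 8*s^2 + s - 42)/(2*s^3 + 13*s^2 + 13*s - 28)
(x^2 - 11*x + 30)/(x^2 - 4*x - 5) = (x - 6)/(x + 1)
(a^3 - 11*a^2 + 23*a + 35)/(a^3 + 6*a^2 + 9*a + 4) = (a^2 - 12*a + 35)/(a^2 + 5*a + 4)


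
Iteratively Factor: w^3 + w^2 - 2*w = (w)*(w^2 + w - 2) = w*(w + 2)*(w - 1)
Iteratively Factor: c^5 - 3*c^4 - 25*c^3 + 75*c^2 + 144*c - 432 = (c - 3)*(c^4 - 25*c^2 + 144) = (c - 4)*(c - 3)*(c^3 + 4*c^2 - 9*c - 36) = (c - 4)*(c - 3)*(c + 4)*(c^2 - 9) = (c - 4)*(c - 3)^2*(c + 4)*(c + 3)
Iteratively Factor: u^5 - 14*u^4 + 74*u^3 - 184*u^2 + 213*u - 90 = (u - 1)*(u^4 - 13*u^3 + 61*u^2 - 123*u + 90) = (u - 3)*(u - 1)*(u^3 - 10*u^2 + 31*u - 30) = (u - 3)^2*(u - 1)*(u^2 - 7*u + 10) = (u - 5)*(u - 3)^2*(u - 1)*(u - 2)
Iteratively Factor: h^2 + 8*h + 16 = (h + 4)*(h + 4)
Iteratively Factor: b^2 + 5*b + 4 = (b + 1)*(b + 4)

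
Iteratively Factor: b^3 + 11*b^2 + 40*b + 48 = (b + 4)*(b^2 + 7*b + 12) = (b + 3)*(b + 4)*(b + 4)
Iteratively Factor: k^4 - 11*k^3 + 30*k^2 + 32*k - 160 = (k - 4)*(k^3 - 7*k^2 + 2*k + 40) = (k - 5)*(k - 4)*(k^2 - 2*k - 8) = (k - 5)*(k - 4)^2*(k + 2)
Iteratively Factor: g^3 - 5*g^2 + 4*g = (g - 1)*(g^2 - 4*g) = (g - 4)*(g - 1)*(g)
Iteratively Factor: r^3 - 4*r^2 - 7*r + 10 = (r + 2)*(r^2 - 6*r + 5) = (r - 1)*(r + 2)*(r - 5)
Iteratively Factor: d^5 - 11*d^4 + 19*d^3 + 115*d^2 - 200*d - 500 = (d + 2)*(d^4 - 13*d^3 + 45*d^2 + 25*d - 250) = (d + 2)^2*(d^3 - 15*d^2 + 75*d - 125) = (d - 5)*(d + 2)^2*(d^2 - 10*d + 25) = (d - 5)^2*(d + 2)^2*(d - 5)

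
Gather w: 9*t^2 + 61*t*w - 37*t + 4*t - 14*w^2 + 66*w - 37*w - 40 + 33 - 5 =9*t^2 - 33*t - 14*w^2 + w*(61*t + 29) - 12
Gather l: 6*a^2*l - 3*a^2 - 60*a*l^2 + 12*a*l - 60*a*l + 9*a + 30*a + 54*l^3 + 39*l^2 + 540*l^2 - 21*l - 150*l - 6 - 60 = -3*a^2 + 39*a + 54*l^3 + l^2*(579 - 60*a) + l*(6*a^2 - 48*a - 171) - 66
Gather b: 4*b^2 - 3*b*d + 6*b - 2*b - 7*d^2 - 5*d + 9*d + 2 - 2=4*b^2 + b*(4 - 3*d) - 7*d^2 + 4*d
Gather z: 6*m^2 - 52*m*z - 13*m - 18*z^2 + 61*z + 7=6*m^2 - 13*m - 18*z^2 + z*(61 - 52*m) + 7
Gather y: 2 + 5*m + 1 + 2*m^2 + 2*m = 2*m^2 + 7*m + 3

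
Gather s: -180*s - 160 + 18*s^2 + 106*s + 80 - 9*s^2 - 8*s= 9*s^2 - 82*s - 80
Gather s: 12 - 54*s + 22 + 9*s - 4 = 30 - 45*s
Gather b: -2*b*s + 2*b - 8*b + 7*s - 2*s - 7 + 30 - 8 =b*(-2*s - 6) + 5*s + 15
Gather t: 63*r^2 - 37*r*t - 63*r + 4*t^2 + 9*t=63*r^2 - 63*r + 4*t^2 + t*(9 - 37*r)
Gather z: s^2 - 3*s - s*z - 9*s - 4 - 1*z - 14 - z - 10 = s^2 - 12*s + z*(-s - 2) - 28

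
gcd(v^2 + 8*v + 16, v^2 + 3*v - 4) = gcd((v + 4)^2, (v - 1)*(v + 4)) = v + 4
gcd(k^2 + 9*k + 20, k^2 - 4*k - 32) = k + 4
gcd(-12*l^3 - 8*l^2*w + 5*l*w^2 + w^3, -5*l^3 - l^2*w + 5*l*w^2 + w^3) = l + w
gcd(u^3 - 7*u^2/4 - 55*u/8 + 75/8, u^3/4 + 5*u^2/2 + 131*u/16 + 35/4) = u + 5/2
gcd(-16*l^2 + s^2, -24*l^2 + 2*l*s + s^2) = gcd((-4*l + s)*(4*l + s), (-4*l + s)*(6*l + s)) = -4*l + s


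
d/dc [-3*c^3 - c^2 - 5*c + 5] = -9*c^2 - 2*c - 5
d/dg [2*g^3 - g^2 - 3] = 2*g*(3*g - 1)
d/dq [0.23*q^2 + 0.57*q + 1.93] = 0.46*q + 0.57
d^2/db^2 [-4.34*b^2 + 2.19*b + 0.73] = -8.68000000000000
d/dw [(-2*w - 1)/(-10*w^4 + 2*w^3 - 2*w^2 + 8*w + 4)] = w*(-30*w^3 - 16*w^2 + w - 2)/(2*(25*w^8 - 10*w^7 + 11*w^6 - 42*w^5 - 11*w^4 - 4*w^3 + 12*w^2 + 16*w + 4))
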